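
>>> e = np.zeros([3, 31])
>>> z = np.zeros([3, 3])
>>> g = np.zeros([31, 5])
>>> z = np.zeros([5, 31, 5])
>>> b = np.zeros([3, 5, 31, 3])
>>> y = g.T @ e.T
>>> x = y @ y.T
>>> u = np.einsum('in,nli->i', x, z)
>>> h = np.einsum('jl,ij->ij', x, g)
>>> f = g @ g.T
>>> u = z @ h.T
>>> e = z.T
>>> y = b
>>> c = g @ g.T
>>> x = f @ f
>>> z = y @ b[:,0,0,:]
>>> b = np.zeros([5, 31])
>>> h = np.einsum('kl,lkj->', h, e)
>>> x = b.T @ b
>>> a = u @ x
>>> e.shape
(5, 31, 5)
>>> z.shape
(3, 5, 31, 3)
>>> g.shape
(31, 5)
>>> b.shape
(5, 31)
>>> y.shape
(3, 5, 31, 3)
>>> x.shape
(31, 31)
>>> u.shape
(5, 31, 31)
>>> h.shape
()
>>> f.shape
(31, 31)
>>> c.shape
(31, 31)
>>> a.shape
(5, 31, 31)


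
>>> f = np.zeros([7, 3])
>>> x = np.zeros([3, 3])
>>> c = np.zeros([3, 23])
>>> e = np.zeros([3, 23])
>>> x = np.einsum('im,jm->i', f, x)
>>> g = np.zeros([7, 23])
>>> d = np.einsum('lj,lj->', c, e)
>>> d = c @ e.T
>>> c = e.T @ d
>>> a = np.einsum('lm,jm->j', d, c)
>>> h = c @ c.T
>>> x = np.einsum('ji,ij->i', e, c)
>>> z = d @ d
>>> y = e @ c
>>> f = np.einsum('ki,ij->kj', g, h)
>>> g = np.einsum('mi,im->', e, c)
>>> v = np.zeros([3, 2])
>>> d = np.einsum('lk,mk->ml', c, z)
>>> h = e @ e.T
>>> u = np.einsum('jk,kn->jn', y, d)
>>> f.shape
(7, 23)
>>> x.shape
(23,)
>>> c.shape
(23, 3)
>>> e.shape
(3, 23)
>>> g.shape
()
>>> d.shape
(3, 23)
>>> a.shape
(23,)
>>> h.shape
(3, 3)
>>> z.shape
(3, 3)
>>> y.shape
(3, 3)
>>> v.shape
(3, 2)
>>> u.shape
(3, 23)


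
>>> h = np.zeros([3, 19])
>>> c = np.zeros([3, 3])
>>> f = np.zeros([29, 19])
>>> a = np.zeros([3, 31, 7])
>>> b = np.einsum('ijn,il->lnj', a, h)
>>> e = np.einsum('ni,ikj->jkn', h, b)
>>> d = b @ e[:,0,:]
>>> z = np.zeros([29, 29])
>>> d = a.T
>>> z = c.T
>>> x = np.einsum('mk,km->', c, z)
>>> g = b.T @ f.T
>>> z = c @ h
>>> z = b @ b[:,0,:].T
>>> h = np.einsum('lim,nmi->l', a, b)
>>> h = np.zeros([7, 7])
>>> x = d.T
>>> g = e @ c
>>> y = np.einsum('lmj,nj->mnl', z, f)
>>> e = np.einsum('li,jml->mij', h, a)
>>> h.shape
(7, 7)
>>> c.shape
(3, 3)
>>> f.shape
(29, 19)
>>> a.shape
(3, 31, 7)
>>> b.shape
(19, 7, 31)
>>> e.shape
(31, 7, 3)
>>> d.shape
(7, 31, 3)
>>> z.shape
(19, 7, 19)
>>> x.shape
(3, 31, 7)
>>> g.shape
(31, 7, 3)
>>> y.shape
(7, 29, 19)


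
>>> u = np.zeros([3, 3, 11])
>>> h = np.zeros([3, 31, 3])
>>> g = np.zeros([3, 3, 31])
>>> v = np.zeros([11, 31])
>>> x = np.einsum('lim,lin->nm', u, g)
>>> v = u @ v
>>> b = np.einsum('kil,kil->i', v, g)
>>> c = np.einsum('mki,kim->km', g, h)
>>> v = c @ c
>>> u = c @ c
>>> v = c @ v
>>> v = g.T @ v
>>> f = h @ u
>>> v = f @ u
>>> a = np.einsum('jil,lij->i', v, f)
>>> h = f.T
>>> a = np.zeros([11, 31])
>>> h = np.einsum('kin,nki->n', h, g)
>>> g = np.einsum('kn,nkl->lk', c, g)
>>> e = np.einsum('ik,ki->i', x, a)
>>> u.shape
(3, 3)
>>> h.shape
(3,)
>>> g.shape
(31, 3)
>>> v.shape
(3, 31, 3)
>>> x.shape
(31, 11)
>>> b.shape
(3,)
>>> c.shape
(3, 3)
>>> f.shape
(3, 31, 3)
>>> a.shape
(11, 31)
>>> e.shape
(31,)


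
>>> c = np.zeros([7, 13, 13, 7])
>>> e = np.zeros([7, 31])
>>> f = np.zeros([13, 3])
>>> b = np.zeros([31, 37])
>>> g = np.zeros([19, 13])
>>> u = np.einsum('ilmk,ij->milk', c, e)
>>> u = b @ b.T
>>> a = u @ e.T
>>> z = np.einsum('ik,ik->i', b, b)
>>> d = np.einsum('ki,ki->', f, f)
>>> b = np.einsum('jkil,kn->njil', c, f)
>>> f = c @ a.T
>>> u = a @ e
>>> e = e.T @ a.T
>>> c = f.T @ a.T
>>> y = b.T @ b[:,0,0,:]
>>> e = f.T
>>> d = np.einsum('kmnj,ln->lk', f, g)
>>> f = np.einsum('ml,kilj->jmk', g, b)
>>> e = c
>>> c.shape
(31, 13, 13, 31)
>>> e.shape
(31, 13, 13, 31)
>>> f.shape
(7, 19, 3)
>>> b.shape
(3, 7, 13, 7)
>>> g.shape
(19, 13)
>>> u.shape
(31, 31)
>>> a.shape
(31, 7)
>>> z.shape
(31,)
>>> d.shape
(19, 7)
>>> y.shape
(7, 13, 7, 7)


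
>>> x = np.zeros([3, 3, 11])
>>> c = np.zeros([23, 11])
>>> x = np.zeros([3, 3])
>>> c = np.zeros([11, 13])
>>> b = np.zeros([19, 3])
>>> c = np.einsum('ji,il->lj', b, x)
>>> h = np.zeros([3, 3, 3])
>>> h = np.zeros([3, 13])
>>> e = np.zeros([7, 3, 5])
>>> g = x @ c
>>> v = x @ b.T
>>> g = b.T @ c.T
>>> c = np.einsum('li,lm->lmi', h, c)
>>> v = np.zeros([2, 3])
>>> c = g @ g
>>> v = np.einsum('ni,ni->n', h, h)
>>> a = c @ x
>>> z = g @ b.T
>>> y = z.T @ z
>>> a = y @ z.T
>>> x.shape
(3, 3)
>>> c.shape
(3, 3)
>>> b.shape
(19, 3)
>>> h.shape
(3, 13)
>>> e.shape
(7, 3, 5)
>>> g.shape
(3, 3)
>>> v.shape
(3,)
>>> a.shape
(19, 3)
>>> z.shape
(3, 19)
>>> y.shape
(19, 19)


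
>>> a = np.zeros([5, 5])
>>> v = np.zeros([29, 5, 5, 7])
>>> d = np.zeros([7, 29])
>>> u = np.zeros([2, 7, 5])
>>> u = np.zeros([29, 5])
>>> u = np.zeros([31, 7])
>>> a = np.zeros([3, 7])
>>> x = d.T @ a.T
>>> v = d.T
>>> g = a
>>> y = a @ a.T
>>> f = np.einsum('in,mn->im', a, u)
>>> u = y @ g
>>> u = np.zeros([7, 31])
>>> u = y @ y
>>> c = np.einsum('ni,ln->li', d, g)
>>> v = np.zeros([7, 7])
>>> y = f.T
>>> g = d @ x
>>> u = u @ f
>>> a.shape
(3, 7)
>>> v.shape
(7, 7)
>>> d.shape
(7, 29)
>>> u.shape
(3, 31)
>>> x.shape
(29, 3)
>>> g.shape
(7, 3)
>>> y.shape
(31, 3)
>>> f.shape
(3, 31)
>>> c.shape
(3, 29)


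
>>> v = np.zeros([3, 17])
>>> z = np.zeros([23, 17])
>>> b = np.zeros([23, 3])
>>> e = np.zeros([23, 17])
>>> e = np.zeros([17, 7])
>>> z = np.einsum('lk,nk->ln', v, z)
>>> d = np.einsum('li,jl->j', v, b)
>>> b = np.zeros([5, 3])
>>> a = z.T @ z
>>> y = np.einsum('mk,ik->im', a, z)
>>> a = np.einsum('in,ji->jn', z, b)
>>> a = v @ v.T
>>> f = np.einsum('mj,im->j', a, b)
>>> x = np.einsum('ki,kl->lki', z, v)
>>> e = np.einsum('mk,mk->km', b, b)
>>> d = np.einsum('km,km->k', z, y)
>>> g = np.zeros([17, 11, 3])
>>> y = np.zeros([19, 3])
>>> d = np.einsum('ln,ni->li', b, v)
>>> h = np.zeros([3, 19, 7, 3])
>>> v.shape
(3, 17)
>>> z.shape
(3, 23)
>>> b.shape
(5, 3)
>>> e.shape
(3, 5)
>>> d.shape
(5, 17)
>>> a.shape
(3, 3)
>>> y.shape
(19, 3)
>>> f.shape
(3,)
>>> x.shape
(17, 3, 23)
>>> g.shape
(17, 11, 3)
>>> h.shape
(3, 19, 7, 3)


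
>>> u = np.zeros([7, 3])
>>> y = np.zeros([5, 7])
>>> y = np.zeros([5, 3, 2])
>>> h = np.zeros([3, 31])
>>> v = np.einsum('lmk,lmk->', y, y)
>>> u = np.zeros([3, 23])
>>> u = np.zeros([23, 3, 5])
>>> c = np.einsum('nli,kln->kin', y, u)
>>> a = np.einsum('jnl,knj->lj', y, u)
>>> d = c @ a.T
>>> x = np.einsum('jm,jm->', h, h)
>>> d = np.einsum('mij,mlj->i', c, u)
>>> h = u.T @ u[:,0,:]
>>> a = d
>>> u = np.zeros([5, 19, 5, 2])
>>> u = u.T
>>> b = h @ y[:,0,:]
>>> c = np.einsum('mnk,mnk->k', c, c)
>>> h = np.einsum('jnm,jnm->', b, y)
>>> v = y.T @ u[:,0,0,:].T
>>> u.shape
(2, 5, 19, 5)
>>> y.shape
(5, 3, 2)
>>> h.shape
()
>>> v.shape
(2, 3, 2)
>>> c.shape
(5,)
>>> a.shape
(2,)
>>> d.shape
(2,)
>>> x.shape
()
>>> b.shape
(5, 3, 2)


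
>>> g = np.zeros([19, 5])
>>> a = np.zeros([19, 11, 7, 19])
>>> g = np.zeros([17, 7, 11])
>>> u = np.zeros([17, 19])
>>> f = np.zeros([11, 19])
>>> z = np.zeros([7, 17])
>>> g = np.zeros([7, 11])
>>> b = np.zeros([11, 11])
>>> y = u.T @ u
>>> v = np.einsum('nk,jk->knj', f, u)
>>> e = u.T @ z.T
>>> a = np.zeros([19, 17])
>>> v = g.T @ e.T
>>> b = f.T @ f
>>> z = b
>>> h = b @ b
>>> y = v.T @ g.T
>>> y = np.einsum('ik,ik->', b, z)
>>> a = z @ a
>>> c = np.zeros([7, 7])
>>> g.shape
(7, 11)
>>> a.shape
(19, 17)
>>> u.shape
(17, 19)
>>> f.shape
(11, 19)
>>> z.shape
(19, 19)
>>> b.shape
(19, 19)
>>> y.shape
()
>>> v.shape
(11, 19)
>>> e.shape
(19, 7)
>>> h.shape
(19, 19)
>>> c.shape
(7, 7)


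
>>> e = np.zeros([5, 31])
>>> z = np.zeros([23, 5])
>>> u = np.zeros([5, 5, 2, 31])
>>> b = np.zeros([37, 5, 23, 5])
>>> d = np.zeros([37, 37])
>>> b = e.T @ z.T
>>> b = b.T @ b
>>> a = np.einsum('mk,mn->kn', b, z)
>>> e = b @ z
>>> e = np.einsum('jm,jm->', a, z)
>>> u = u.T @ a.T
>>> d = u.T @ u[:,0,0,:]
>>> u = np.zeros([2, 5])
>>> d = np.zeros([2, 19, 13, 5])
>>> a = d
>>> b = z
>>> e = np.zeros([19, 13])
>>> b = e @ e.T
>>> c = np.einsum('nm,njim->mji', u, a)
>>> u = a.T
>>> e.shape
(19, 13)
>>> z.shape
(23, 5)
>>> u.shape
(5, 13, 19, 2)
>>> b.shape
(19, 19)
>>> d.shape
(2, 19, 13, 5)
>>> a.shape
(2, 19, 13, 5)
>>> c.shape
(5, 19, 13)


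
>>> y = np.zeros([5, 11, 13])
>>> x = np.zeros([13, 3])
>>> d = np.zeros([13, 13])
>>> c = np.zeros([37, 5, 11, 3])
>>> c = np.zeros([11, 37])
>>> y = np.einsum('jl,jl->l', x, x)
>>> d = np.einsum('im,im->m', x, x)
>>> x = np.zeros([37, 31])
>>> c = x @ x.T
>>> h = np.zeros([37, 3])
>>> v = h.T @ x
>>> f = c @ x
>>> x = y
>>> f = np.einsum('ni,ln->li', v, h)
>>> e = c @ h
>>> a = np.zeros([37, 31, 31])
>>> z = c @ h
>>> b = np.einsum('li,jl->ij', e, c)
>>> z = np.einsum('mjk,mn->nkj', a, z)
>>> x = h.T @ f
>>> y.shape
(3,)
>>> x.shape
(3, 31)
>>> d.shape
(3,)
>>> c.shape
(37, 37)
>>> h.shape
(37, 3)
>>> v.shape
(3, 31)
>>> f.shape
(37, 31)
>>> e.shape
(37, 3)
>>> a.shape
(37, 31, 31)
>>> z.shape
(3, 31, 31)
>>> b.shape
(3, 37)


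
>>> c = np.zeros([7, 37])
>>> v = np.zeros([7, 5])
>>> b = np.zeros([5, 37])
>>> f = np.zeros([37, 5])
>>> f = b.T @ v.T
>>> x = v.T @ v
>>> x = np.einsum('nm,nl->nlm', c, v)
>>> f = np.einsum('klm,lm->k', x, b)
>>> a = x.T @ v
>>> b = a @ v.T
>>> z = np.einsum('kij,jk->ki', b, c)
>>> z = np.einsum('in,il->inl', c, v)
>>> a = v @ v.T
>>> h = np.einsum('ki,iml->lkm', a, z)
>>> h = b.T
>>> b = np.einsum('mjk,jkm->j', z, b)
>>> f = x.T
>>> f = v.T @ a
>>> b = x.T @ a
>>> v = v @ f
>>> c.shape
(7, 37)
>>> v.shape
(7, 7)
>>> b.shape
(37, 5, 7)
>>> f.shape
(5, 7)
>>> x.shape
(7, 5, 37)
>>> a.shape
(7, 7)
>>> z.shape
(7, 37, 5)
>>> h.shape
(7, 5, 37)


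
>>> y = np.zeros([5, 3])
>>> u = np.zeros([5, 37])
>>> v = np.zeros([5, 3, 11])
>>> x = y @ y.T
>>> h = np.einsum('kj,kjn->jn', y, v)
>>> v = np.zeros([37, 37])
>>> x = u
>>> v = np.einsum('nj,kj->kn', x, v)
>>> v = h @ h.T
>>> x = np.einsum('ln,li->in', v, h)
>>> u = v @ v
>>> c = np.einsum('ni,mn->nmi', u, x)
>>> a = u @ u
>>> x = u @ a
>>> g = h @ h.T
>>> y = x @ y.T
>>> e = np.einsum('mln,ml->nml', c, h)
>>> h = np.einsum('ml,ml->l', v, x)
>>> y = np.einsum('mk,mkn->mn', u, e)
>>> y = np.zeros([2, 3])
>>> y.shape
(2, 3)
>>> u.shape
(3, 3)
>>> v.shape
(3, 3)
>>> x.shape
(3, 3)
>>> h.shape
(3,)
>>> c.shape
(3, 11, 3)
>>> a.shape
(3, 3)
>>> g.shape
(3, 3)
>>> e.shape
(3, 3, 11)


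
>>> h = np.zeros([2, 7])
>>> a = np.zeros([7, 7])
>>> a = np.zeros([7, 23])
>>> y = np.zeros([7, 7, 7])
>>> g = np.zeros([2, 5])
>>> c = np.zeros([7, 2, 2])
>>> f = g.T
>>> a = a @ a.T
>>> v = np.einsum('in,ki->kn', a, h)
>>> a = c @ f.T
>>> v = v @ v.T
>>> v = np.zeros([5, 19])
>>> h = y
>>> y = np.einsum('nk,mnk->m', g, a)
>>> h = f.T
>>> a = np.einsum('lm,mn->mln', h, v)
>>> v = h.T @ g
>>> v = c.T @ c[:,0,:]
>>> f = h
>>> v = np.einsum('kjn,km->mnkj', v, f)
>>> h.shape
(2, 5)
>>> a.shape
(5, 2, 19)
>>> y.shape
(7,)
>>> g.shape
(2, 5)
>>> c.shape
(7, 2, 2)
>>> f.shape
(2, 5)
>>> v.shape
(5, 2, 2, 2)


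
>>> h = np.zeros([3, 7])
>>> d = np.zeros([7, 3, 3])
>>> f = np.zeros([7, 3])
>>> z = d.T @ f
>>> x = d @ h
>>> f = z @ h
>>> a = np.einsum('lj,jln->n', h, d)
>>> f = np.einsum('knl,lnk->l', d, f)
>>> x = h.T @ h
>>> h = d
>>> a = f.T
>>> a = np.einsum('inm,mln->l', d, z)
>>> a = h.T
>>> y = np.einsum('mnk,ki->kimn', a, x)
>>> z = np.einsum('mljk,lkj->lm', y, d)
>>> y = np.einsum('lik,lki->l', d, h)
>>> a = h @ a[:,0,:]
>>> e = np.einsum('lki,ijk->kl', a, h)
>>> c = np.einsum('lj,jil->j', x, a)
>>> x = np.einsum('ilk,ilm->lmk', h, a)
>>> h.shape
(7, 3, 3)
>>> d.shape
(7, 3, 3)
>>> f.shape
(3,)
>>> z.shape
(7, 7)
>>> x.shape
(3, 7, 3)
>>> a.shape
(7, 3, 7)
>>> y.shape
(7,)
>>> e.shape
(3, 7)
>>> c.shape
(7,)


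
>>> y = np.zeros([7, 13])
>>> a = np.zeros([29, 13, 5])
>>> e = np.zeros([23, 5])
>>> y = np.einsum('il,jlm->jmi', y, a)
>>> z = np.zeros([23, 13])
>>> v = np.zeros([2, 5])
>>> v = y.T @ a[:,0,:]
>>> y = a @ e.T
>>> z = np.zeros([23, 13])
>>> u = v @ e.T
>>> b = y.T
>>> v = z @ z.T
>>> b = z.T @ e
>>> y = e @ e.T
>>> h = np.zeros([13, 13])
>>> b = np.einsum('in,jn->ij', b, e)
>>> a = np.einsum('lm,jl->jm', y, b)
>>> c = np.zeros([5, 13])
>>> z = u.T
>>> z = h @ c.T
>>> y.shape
(23, 23)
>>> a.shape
(13, 23)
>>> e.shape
(23, 5)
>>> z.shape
(13, 5)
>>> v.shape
(23, 23)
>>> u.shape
(7, 5, 23)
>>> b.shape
(13, 23)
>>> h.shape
(13, 13)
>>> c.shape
(5, 13)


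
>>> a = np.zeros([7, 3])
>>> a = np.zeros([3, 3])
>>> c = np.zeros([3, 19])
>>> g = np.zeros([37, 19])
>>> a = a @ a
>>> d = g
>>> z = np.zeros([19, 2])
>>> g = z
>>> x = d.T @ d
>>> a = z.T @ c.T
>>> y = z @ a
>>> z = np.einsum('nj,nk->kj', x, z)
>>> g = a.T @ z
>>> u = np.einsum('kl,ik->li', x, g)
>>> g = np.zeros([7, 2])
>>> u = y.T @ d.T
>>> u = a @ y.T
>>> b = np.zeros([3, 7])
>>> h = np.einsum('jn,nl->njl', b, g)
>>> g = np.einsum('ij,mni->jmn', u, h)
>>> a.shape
(2, 3)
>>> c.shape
(3, 19)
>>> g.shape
(19, 7, 3)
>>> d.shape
(37, 19)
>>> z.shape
(2, 19)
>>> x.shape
(19, 19)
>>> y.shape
(19, 3)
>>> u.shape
(2, 19)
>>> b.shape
(3, 7)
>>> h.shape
(7, 3, 2)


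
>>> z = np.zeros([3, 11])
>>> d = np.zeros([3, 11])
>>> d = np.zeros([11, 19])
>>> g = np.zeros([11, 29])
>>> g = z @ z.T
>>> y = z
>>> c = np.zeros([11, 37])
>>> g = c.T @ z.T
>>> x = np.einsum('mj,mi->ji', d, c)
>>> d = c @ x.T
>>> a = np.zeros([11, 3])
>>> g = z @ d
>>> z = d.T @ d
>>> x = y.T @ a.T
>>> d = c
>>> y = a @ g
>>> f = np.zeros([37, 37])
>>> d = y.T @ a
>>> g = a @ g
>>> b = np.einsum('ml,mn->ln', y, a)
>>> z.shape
(19, 19)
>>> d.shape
(19, 3)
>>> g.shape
(11, 19)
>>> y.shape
(11, 19)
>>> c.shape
(11, 37)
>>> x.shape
(11, 11)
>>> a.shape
(11, 3)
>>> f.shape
(37, 37)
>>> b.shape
(19, 3)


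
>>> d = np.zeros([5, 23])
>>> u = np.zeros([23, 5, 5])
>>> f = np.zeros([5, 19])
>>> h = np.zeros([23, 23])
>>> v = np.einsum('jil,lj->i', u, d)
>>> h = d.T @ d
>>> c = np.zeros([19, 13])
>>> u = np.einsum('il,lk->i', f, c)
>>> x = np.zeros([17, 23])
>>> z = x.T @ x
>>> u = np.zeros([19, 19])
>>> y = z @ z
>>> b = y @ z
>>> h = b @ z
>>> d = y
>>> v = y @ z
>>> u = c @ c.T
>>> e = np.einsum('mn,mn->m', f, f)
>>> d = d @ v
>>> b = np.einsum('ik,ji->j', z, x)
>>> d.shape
(23, 23)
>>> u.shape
(19, 19)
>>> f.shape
(5, 19)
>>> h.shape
(23, 23)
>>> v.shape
(23, 23)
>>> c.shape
(19, 13)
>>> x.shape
(17, 23)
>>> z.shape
(23, 23)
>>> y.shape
(23, 23)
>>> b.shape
(17,)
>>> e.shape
(5,)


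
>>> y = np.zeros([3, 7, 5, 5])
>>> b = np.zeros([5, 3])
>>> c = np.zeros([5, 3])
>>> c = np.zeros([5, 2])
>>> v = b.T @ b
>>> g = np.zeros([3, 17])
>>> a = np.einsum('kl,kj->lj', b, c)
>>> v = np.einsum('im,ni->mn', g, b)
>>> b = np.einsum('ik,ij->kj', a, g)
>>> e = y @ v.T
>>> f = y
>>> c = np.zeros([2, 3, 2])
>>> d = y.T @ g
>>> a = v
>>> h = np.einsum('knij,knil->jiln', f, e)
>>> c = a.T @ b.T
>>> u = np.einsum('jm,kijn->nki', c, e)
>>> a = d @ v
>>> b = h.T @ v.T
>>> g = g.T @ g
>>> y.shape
(3, 7, 5, 5)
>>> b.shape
(7, 17, 5, 17)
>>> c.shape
(5, 2)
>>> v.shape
(17, 5)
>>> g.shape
(17, 17)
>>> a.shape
(5, 5, 7, 5)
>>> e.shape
(3, 7, 5, 17)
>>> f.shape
(3, 7, 5, 5)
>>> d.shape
(5, 5, 7, 17)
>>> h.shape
(5, 5, 17, 7)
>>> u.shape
(17, 3, 7)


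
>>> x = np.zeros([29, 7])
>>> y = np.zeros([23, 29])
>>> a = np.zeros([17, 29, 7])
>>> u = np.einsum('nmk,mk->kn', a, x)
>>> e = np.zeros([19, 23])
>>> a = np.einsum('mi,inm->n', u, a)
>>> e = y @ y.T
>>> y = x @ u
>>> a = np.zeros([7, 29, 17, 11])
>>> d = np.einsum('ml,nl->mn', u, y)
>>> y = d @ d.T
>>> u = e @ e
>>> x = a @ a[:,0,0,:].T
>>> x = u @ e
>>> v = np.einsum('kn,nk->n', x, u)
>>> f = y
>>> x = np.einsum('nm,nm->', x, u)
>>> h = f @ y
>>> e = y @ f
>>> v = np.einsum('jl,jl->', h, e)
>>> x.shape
()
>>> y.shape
(7, 7)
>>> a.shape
(7, 29, 17, 11)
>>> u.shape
(23, 23)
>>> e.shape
(7, 7)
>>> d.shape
(7, 29)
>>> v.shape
()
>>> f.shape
(7, 7)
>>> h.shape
(7, 7)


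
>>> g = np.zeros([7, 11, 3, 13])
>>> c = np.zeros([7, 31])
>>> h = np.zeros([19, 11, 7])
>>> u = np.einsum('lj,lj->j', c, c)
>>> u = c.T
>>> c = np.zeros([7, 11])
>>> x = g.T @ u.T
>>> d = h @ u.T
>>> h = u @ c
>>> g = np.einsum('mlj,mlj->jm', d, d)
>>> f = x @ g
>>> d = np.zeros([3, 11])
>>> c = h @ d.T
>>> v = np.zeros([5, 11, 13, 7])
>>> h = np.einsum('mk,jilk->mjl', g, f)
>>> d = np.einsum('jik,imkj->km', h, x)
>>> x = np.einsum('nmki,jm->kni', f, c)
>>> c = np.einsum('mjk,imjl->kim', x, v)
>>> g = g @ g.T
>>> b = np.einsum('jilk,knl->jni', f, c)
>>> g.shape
(31, 31)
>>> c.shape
(19, 5, 11)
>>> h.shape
(31, 13, 11)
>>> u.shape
(31, 7)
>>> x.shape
(11, 13, 19)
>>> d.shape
(11, 3)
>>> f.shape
(13, 3, 11, 19)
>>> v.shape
(5, 11, 13, 7)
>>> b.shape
(13, 5, 3)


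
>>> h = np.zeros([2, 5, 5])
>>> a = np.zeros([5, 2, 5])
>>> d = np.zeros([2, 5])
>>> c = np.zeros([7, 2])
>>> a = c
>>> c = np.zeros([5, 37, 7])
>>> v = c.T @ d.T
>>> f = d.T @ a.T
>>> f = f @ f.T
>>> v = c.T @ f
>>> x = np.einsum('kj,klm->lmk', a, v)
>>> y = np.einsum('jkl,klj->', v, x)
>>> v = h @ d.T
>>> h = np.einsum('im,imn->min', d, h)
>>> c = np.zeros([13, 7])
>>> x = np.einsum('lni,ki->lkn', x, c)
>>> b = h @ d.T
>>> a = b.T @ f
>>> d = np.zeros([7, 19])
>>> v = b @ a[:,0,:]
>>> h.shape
(5, 2, 5)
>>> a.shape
(2, 2, 5)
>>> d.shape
(7, 19)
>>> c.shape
(13, 7)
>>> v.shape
(5, 2, 5)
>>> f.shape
(5, 5)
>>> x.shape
(37, 13, 5)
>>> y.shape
()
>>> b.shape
(5, 2, 2)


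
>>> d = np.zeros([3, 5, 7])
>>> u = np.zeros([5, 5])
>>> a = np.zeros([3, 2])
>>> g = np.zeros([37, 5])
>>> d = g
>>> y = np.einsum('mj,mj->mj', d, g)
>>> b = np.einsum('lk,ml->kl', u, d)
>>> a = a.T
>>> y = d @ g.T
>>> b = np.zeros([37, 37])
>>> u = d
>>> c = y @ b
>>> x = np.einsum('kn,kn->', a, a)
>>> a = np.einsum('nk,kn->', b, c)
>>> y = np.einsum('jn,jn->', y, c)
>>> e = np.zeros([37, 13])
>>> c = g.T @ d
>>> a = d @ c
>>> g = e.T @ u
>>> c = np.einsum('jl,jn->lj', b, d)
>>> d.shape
(37, 5)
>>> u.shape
(37, 5)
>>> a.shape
(37, 5)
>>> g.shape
(13, 5)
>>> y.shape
()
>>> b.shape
(37, 37)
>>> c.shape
(37, 37)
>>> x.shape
()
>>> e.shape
(37, 13)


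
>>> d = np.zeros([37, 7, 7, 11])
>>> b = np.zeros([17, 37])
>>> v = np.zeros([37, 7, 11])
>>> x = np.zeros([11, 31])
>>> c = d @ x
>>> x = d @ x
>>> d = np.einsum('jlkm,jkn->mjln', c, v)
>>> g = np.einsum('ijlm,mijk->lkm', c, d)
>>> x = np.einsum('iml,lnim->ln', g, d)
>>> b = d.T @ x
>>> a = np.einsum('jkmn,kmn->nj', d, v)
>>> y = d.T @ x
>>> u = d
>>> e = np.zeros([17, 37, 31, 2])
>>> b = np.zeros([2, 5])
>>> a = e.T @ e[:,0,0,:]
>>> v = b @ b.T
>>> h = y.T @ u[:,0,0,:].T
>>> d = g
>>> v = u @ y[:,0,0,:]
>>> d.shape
(7, 11, 31)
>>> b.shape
(2, 5)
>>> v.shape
(31, 37, 7, 37)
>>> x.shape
(31, 37)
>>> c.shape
(37, 7, 7, 31)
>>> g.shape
(7, 11, 31)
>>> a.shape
(2, 31, 37, 2)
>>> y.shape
(11, 7, 37, 37)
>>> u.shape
(31, 37, 7, 11)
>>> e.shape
(17, 37, 31, 2)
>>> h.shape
(37, 37, 7, 31)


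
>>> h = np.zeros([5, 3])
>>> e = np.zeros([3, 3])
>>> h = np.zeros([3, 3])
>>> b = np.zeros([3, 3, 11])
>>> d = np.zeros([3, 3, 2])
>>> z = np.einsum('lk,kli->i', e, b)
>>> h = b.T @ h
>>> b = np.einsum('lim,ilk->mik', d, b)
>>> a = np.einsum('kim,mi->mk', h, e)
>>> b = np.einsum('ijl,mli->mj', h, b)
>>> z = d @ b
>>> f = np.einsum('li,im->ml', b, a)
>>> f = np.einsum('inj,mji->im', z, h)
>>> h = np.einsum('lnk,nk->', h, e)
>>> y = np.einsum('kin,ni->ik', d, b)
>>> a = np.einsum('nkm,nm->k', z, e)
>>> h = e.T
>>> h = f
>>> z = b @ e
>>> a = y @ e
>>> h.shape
(3, 11)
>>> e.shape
(3, 3)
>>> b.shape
(2, 3)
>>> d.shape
(3, 3, 2)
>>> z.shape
(2, 3)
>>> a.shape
(3, 3)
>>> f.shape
(3, 11)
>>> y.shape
(3, 3)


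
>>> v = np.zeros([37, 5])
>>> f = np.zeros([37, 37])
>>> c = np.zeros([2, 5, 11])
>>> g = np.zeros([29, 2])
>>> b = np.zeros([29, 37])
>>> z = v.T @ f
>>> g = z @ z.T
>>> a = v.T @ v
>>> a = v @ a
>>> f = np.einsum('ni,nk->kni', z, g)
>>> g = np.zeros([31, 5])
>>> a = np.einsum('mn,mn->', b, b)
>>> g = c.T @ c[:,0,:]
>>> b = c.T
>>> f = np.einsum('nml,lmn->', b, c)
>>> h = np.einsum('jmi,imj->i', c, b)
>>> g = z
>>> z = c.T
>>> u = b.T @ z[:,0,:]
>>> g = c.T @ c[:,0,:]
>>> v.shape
(37, 5)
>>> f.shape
()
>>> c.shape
(2, 5, 11)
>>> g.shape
(11, 5, 11)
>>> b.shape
(11, 5, 2)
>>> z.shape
(11, 5, 2)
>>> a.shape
()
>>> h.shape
(11,)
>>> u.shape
(2, 5, 2)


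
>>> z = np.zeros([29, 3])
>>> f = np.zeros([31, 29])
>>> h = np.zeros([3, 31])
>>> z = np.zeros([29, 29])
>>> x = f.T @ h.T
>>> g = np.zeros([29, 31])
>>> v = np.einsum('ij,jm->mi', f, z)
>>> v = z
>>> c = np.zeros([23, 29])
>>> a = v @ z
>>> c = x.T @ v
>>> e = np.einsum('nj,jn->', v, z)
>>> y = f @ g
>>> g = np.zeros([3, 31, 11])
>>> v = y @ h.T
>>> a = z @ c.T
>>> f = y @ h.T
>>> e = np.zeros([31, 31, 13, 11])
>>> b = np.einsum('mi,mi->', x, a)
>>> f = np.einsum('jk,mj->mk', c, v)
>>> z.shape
(29, 29)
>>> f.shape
(31, 29)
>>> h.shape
(3, 31)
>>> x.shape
(29, 3)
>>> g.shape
(3, 31, 11)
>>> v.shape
(31, 3)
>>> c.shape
(3, 29)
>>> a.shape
(29, 3)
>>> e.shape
(31, 31, 13, 11)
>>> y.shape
(31, 31)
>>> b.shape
()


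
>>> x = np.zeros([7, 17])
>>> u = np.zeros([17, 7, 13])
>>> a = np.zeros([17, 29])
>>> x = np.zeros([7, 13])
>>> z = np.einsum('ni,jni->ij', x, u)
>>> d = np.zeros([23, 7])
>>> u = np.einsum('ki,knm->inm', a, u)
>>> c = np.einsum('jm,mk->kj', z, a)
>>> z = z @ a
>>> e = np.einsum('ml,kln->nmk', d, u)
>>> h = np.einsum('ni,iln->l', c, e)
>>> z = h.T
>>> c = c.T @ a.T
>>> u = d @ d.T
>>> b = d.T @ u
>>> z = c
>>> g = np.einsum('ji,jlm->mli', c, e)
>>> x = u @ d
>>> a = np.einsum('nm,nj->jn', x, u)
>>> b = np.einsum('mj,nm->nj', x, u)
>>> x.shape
(23, 7)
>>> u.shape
(23, 23)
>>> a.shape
(23, 23)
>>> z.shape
(13, 17)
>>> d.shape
(23, 7)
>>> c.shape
(13, 17)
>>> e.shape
(13, 23, 29)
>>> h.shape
(23,)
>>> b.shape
(23, 7)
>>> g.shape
(29, 23, 17)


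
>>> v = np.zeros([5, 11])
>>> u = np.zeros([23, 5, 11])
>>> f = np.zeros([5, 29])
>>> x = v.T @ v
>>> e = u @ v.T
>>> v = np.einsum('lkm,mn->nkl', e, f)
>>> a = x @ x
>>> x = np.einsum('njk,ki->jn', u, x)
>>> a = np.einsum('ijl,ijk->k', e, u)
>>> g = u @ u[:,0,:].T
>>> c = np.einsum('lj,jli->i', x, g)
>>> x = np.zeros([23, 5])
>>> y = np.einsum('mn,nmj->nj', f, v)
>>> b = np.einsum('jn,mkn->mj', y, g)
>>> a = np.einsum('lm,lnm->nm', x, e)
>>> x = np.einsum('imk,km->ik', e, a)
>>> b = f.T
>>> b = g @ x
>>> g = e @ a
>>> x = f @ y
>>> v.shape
(29, 5, 23)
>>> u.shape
(23, 5, 11)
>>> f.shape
(5, 29)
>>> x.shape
(5, 23)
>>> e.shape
(23, 5, 5)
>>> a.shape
(5, 5)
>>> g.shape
(23, 5, 5)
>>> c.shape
(23,)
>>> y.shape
(29, 23)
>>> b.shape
(23, 5, 5)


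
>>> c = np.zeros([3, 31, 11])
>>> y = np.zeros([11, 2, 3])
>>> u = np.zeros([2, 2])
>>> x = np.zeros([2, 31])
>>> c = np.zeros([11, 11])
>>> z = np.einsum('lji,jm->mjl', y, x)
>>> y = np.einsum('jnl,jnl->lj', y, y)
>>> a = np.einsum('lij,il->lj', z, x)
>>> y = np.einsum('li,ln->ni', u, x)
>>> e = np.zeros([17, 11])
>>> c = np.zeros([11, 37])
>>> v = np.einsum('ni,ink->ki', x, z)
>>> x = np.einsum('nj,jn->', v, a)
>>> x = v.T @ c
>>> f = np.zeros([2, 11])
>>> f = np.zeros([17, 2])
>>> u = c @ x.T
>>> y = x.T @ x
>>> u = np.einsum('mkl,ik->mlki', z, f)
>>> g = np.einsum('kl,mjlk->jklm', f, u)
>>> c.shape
(11, 37)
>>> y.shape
(37, 37)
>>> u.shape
(31, 11, 2, 17)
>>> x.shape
(31, 37)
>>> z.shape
(31, 2, 11)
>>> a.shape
(31, 11)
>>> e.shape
(17, 11)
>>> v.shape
(11, 31)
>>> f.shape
(17, 2)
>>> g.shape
(11, 17, 2, 31)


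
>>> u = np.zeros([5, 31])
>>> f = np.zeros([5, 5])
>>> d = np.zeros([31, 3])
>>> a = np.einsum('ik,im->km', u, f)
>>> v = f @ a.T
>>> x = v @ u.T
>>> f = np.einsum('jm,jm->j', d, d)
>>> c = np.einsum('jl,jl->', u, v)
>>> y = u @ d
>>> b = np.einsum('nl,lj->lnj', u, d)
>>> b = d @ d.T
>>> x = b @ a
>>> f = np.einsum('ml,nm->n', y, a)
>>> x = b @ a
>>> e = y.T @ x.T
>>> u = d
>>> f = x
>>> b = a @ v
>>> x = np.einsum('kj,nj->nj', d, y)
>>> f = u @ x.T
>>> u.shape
(31, 3)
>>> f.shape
(31, 5)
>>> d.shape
(31, 3)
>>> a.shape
(31, 5)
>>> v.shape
(5, 31)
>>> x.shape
(5, 3)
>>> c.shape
()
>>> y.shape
(5, 3)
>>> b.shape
(31, 31)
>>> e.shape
(3, 31)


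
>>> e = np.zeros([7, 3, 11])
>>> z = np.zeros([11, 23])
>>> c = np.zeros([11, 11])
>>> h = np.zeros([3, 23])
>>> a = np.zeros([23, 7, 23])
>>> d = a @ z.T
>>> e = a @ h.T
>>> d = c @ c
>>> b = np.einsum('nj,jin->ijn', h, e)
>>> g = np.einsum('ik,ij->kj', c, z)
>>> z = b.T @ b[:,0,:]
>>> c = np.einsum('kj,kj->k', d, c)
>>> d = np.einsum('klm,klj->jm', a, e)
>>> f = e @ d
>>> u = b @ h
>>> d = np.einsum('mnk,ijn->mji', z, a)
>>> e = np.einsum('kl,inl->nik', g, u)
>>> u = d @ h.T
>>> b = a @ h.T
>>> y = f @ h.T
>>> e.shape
(23, 7, 11)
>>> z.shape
(3, 23, 3)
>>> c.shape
(11,)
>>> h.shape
(3, 23)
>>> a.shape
(23, 7, 23)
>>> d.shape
(3, 7, 23)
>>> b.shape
(23, 7, 3)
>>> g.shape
(11, 23)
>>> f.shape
(23, 7, 23)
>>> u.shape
(3, 7, 3)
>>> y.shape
(23, 7, 3)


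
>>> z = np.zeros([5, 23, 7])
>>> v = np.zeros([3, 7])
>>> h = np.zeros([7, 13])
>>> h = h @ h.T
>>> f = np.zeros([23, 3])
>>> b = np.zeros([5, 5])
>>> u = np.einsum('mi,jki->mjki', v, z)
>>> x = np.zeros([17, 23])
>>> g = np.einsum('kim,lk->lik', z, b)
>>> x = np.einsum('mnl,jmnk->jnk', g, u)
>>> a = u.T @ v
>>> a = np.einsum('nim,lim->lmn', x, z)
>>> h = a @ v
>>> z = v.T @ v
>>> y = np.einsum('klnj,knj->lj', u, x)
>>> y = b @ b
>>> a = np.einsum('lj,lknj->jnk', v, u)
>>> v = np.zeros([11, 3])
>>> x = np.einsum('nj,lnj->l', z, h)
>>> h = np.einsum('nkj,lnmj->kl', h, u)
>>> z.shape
(7, 7)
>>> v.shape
(11, 3)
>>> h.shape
(7, 3)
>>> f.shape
(23, 3)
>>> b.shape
(5, 5)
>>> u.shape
(3, 5, 23, 7)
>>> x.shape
(5,)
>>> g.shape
(5, 23, 5)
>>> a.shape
(7, 23, 5)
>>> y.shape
(5, 5)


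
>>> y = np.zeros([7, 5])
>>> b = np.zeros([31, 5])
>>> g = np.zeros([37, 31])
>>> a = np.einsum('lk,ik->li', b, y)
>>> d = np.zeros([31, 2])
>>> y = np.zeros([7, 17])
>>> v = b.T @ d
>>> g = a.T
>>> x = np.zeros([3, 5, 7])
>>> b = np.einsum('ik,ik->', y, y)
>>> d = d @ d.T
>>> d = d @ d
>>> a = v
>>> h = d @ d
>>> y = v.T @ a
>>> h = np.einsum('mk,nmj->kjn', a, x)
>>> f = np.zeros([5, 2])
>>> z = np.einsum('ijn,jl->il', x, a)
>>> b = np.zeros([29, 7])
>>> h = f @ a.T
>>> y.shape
(2, 2)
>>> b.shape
(29, 7)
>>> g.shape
(7, 31)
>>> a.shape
(5, 2)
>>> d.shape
(31, 31)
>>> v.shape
(5, 2)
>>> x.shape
(3, 5, 7)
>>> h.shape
(5, 5)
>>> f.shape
(5, 2)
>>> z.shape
(3, 2)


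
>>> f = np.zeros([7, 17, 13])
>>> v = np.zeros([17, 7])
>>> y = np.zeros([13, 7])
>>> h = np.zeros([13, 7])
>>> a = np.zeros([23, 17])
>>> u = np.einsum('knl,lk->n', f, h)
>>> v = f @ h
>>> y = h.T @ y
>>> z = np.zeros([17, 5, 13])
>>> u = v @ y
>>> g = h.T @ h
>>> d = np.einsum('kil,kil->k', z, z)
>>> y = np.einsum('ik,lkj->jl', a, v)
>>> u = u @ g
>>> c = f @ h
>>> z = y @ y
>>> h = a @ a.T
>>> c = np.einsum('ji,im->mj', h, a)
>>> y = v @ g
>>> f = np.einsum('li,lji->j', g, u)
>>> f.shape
(17,)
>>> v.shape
(7, 17, 7)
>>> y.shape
(7, 17, 7)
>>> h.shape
(23, 23)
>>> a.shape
(23, 17)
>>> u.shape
(7, 17, 7)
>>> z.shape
(7, 7)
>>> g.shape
(7, 7)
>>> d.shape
(17,)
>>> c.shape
(17, 23)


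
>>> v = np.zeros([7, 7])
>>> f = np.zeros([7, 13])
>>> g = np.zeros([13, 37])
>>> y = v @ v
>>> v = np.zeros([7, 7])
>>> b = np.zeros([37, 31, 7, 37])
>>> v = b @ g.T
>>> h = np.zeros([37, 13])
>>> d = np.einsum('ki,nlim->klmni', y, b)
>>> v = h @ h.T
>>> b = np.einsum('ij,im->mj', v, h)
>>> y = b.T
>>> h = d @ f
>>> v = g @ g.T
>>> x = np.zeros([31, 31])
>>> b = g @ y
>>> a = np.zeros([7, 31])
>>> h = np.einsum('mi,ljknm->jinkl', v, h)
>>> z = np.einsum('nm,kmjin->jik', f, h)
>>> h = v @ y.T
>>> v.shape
(13, 13)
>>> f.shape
(7, 13)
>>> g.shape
(13, 37)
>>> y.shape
(37, 13)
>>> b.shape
(13, 13)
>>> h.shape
(13, 37)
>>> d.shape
(7, 31, 37, 37, 7)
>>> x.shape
(31, 31)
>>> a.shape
(7, 31)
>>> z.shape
(37, 37, 31)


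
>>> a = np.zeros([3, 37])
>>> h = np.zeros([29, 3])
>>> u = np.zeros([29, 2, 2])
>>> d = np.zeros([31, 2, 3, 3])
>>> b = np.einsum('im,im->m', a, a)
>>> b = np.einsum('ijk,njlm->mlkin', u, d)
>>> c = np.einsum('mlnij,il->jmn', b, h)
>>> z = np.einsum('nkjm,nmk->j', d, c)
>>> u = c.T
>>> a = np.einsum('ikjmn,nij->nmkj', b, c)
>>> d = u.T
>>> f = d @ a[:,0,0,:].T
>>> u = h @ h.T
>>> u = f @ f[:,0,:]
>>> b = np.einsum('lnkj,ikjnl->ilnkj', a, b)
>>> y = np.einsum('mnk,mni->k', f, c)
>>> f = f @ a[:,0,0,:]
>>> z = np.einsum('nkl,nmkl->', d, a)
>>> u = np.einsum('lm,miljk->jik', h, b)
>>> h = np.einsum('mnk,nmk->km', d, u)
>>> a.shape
(31, 29, 3, 2)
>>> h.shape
(2, 31)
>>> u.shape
(3, 31, 2)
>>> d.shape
(31, 3, 2)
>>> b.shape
(3, 31, 29, 3, 2)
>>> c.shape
(31, 3, 2)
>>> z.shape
()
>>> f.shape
(31, 3, 2)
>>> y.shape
(31,)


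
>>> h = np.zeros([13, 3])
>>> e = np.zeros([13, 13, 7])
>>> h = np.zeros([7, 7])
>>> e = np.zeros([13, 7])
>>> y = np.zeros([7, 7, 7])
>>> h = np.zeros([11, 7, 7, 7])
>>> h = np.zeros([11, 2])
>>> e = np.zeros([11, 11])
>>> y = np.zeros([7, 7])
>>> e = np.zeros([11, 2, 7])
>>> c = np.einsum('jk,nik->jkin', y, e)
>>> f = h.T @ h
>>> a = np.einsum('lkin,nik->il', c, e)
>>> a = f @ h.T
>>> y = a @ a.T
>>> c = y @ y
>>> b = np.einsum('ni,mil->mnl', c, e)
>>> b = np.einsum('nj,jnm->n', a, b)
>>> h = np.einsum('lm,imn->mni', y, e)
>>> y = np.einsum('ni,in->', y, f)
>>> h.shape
(2, 7, 11)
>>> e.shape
(11, 2, 7)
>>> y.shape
()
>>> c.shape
(2, 2)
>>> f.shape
(2, 2)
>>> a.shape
(2, 11)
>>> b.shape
(2,)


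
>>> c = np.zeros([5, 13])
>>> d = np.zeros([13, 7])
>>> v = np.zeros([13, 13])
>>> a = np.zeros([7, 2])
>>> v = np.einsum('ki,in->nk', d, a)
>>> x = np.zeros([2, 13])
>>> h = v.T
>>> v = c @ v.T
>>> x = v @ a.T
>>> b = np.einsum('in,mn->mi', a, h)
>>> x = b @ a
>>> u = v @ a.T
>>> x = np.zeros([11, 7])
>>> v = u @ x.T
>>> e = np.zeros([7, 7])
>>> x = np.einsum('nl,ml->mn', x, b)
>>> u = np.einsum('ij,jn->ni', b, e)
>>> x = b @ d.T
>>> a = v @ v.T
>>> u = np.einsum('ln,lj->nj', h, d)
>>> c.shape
(5, 13)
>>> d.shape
(13, 7)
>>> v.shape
(5, 11)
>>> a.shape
(5, 5)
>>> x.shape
(13, 13)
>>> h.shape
(13, 2)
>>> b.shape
(13, 7)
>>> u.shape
(2, 7)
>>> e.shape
(7, 7)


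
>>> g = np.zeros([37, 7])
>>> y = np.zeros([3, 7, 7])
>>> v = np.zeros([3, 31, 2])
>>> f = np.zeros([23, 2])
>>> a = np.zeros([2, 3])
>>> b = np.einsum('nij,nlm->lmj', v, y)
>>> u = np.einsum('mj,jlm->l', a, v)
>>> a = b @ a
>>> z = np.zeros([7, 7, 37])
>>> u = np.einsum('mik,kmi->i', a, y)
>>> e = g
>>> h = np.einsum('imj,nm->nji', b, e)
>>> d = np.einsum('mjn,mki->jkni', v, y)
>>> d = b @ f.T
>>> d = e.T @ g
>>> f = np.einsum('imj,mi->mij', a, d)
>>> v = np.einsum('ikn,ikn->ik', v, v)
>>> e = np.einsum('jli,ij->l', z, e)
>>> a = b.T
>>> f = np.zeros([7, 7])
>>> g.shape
(37, 7)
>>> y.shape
(3, 7, 7)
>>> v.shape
(3, 31)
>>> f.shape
(7, 7)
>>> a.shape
(2, 7, 7)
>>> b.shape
(7, 7, 2)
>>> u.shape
(7,)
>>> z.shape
(7, 7, 37)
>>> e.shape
(7,)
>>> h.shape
(37, 2, 7)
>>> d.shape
(7, 7)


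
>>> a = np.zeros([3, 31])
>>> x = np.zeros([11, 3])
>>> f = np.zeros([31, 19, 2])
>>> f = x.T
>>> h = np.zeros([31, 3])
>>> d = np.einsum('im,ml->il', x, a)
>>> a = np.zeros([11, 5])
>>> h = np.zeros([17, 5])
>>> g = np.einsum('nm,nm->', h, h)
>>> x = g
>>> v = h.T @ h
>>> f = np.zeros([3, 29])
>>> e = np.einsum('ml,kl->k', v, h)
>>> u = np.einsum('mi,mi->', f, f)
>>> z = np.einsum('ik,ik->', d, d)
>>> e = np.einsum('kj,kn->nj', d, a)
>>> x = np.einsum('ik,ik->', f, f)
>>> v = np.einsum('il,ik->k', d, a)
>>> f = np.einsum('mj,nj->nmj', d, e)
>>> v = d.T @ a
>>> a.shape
(11, 5)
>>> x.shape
()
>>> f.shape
(5, 11, 31)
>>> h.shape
(17, 5)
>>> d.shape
(11, 31)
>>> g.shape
()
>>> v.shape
(31, 5)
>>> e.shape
(5, 31)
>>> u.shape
()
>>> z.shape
()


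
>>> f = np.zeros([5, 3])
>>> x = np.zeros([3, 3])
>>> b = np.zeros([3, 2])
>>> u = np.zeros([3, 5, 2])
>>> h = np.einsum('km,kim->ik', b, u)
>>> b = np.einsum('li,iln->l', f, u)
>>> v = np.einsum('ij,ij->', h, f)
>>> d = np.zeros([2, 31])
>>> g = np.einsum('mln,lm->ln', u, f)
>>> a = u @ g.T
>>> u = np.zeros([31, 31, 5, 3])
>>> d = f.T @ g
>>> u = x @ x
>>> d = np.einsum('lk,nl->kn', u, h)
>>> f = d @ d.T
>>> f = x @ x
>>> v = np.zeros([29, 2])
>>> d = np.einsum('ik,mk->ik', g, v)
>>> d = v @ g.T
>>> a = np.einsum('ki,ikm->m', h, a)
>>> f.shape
(3, 3)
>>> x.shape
(3, 3)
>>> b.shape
(5,)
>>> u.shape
(3, 3)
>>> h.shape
(5, 3)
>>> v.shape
(29, 2)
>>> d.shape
(29, 5)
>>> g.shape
(5, 2)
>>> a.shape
(5,)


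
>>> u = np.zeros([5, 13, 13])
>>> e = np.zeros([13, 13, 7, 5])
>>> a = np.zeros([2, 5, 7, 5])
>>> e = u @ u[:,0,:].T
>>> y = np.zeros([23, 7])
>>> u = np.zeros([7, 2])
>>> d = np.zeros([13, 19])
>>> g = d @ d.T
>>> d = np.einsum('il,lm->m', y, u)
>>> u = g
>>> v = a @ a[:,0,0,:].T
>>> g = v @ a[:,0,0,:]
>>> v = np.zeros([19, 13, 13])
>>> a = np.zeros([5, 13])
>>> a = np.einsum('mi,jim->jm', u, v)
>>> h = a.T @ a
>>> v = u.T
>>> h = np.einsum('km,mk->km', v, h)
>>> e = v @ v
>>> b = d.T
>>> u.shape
(13, 13)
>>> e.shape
(13, 13)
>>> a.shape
(19, 13)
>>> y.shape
(23, 7)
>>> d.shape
(2,)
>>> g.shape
(2, 5, 7, 5)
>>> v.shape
(13, 13)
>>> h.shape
(13, 13)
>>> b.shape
(2,)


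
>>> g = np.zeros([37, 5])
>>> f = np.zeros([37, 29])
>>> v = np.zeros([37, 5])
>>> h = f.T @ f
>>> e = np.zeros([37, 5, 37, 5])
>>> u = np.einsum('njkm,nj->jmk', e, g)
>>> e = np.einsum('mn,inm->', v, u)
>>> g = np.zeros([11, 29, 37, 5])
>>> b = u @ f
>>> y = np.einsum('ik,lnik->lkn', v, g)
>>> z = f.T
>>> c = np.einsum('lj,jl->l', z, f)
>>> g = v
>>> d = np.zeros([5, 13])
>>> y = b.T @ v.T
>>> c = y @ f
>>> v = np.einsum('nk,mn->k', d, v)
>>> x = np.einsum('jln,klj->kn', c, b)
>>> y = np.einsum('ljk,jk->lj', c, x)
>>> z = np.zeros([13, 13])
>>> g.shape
(37, 5)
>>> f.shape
(37, 29)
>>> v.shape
(13,)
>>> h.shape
(29, 29)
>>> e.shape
()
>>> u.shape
(5, 5, 37)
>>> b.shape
(5, 5, 29)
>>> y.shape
(29, 5)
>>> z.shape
(13, 13)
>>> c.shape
(29, 5, 29)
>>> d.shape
(5, 13)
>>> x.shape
(5, 29)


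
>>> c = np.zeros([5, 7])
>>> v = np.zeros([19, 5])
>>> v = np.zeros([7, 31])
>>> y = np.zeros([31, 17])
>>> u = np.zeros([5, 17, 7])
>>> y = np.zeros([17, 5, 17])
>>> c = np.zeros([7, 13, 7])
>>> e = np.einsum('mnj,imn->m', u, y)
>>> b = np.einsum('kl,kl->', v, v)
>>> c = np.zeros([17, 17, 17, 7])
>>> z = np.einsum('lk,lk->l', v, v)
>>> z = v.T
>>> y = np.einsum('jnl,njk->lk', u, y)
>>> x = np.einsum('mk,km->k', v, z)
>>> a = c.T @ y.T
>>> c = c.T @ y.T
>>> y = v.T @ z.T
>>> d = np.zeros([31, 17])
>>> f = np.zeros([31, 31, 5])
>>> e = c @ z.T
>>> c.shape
(7, 17, 17, 7)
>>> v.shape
(7, 31)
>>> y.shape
(31, 31)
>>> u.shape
(5, 17, 7)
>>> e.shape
(7, 17, 17, 31)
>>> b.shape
()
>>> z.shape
(31, 7)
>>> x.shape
(31,)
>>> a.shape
(7, 17, 17, 7)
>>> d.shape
(31, 17)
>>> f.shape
(31, 31, 5)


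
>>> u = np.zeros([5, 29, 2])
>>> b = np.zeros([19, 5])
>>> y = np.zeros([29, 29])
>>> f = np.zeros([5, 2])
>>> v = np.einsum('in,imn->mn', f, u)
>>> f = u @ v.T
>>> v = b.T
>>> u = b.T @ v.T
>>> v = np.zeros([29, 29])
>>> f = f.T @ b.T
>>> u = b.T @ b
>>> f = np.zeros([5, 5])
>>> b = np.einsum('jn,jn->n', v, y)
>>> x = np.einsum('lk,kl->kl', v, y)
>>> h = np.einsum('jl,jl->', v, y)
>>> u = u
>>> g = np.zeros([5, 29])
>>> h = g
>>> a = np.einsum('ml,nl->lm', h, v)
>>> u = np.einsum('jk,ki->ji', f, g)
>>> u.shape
(5, 29)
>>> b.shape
(29,)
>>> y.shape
(29, 29)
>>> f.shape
(5, 5)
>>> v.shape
(29, 29)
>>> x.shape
(29, 29)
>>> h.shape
(5, 29)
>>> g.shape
(5, 29)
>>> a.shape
(29, 5)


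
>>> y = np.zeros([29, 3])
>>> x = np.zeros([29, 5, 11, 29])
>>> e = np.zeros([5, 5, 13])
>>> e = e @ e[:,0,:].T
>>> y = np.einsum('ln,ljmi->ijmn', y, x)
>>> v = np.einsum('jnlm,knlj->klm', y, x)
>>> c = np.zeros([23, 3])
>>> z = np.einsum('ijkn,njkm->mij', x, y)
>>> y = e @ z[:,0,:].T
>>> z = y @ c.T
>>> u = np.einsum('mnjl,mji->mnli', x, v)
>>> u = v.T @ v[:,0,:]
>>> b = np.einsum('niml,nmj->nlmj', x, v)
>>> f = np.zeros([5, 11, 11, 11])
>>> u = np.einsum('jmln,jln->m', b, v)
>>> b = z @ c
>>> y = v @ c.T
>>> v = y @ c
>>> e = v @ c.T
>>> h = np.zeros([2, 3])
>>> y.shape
(29, 11, 23)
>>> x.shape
(29, 5, 11, 29)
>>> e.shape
(29, 11, 23)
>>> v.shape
(29, 11, 3)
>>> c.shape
(23, 3)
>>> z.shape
(5, 5, 23)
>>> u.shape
(29,)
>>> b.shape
(5, 5, 3)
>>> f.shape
(5, 11, 11, 11)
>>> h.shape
(2, 3)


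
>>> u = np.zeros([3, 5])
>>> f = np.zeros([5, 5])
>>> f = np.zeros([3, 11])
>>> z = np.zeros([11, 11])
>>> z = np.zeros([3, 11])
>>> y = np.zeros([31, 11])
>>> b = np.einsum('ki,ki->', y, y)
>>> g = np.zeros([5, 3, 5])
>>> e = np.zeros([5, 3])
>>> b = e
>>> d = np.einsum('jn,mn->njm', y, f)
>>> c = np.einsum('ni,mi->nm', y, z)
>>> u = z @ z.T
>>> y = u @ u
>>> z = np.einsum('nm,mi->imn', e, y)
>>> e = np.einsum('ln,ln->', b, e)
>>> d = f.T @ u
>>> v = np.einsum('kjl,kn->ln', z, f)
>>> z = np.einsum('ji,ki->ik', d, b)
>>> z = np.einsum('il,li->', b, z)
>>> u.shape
(3, 3)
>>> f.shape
(3, 11)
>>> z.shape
()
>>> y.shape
(3, 3)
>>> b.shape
(5, 3)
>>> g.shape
(5, 3, 5)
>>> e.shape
()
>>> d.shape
(11, 3)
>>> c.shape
(31, 3)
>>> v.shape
(5, 11)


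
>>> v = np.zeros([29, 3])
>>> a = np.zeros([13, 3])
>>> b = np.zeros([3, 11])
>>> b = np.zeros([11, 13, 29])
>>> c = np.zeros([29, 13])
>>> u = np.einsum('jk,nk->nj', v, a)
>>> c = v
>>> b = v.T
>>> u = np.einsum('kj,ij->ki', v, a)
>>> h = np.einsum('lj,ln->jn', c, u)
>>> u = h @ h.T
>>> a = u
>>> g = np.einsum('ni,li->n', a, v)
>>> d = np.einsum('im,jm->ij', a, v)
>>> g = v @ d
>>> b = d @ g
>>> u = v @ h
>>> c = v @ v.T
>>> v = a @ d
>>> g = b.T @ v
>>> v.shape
(3, 29)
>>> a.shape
(3, 3)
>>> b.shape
(3, 29)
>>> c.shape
(29, 29)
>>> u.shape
(29, 13)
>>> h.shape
(3, 13)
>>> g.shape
(29, 29)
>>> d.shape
(3, 29)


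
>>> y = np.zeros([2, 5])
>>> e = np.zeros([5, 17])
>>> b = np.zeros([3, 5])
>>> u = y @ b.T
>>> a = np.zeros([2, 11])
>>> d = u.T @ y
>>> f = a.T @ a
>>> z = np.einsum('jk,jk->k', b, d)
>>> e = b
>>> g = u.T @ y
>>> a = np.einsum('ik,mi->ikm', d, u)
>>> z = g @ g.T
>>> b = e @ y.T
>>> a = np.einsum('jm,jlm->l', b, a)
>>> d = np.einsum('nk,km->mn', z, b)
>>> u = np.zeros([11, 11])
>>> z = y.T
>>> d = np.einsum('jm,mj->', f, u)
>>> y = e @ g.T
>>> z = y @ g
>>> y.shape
(3, 3)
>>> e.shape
(3, 5)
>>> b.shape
(3, 2)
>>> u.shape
(11, 11)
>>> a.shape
(5,)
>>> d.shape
()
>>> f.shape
(11, 11)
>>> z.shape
(3, 5)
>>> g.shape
(3, 5)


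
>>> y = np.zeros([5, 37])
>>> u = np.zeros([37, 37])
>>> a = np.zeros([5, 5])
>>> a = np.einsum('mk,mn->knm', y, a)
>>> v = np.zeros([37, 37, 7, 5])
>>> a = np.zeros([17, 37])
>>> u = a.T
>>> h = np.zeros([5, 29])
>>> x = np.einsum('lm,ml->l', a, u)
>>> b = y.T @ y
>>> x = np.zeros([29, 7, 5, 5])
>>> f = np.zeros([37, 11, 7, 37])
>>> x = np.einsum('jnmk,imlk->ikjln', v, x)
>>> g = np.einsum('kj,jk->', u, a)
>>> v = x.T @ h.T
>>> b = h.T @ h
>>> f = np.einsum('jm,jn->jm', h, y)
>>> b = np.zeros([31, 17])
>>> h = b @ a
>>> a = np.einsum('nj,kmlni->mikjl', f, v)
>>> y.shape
(5, 37)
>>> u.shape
(37, 17)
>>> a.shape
(5, 5, 37, 29, 37)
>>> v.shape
(37, 5, 37, 5, 5)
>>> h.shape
(31, 37)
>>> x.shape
(29, 5, 37, 5, 37)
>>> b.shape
(31, 17)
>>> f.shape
(5, 29)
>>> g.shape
()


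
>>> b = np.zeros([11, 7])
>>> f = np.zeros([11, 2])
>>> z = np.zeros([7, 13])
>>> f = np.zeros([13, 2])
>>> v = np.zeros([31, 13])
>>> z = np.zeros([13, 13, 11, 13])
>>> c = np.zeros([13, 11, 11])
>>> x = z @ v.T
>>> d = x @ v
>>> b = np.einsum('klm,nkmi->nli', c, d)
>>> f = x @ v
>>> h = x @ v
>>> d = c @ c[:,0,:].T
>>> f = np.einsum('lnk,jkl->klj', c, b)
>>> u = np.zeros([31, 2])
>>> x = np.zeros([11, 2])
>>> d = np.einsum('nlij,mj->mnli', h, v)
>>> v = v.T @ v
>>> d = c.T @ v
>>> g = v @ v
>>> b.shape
(13, 11, 13)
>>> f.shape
(11, 13, 13)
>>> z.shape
(13, 13, 11, 13)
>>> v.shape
(13, 13)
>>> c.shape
(13, 11, 11)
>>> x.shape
(11, 2)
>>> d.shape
(11, 11, 13)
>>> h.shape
(13, 13, 11, 13)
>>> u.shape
(31, 2)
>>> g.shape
(13, 13)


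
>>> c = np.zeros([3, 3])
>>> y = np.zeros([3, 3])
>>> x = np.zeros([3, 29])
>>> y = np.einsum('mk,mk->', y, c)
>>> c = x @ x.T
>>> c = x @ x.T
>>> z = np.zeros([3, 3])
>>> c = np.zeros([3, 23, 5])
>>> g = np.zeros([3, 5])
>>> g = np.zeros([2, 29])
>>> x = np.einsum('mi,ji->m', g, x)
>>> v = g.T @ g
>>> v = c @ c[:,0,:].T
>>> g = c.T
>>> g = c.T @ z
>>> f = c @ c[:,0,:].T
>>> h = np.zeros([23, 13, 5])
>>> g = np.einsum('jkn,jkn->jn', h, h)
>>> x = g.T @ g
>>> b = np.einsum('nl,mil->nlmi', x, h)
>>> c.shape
(3, 23, 5)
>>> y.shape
()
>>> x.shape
(5, 5)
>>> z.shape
(3, 3)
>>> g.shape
(23, 5)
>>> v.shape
(3, 23, 3)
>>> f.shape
(3, 23, 3)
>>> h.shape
(23, 13, 5)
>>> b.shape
(5, 5, 23, 13)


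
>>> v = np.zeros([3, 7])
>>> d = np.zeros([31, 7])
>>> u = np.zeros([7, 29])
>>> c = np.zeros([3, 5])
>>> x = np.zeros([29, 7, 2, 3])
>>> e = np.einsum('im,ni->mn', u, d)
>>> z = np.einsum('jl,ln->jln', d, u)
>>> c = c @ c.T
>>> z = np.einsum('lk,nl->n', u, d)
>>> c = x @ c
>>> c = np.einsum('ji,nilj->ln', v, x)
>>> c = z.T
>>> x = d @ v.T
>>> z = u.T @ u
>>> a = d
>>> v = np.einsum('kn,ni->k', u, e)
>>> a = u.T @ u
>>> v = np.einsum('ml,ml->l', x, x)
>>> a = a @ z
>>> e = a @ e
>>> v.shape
(3,)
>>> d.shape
(31, 7)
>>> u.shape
(7, 29)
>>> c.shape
(31,)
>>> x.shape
(31, 3)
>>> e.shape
(29, 31)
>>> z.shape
(29, 29)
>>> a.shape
(29, 29)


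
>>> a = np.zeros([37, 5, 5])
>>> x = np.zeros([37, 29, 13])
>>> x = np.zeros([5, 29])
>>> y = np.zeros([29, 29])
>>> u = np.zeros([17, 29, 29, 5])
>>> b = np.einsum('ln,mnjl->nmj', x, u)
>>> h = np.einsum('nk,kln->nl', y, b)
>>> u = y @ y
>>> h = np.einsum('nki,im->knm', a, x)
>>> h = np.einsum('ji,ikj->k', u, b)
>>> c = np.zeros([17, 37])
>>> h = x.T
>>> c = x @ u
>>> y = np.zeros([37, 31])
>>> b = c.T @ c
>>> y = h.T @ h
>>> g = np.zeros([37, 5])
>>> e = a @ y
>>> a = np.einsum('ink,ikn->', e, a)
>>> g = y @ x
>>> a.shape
()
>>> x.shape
(5, 29)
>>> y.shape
(5, 5)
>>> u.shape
(29, 29)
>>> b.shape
(29, 29)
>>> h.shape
(29, 5)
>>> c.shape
(5, 29)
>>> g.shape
(5, 29)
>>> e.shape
(37, 5, 5)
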